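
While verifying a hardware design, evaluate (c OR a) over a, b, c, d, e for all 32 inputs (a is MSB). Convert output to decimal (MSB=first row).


Formula: (c OR a) over a, b, c, d, e (32 rows)
Evaluate each row (bits = a,b,c,d,e, MSB first):
  row 0 [00000]: (0 OR 0) -> 0
  row 1 [00001]: (0 OR 0) -> 0
  row 2 [00010]: (0 OR 0) -> 0
  row 3 [00011]: (0 OR 0) -> 0
  row 4 [00100]: (1 OR 0) -> 1
  row 5 [00101]: (1 OR 0) -> 1
  row 6 [00110]: (1 OR 0) -> 1
  row 7 [00111]: (1 OR 0) -> 1
  row 8 [01000]: (0 OR 0) -> 0
  row 9 [01001]: (0 OR 0) -> 0
  row 10 [01010]: (0 OR 0) -> 0
  row 11 [01011]: (0 OR 0) -> 0
  row 12 [01100]: (1 OR 0) -> 1
  row 13 [01101]: (1 OR 0) -> 1
  row 14 [01110]: (1 OR 0) -> 1
  row 15 [01111]: (1 OR 0) -> 1
  row 16 [10000]: (0 OR 1) -> 1
  row 17 [10001]: (0 OR 1) -> 1
  row 18 [10010]: (0 OR 1) -> 1
  row 19 [10011]: (0 OR 1) -> 1
  row 20 [10100]: (1 OR 1) -> 1
  row 21 [10101]: (1 OR 1) -> 1
  row 22 [10110]: (1 OR 1) -> 1
  row 23 [10111]: (1 OR 1) -> 1
  row 24 [11000]: (0 OR 1) -> 1
  row 25 [11001]: (0 OR 1) -> 1
  row 26 [11010]: (0 OR 1) -> 1
  row 27 [11011]: (0 OR 1) -> 1
  row 28 [11100]: (1 OR 1) -> 1
  row 29 [11101]: (1 OR 1) -> 1
  row 30 [11110]: (1 OR 1) -> 1
  row 31 [11111]: (1 OR 1) -> 1
Full result column, 4 rows per line (a,b,c fixed per line; d,e runs 00..11 left to right):
  rows 0-3 [a,b,c=000]: 0000  = hex 0
  rows 4-7 [a,b,c=001]: 1111  = hex F
  rows 8-11 [a,b,c=010]: 0000  = hex 0
  rows 12-15 [a,b,c=011]: 1111  = hex F
  rows 16-19 [a,b,c=100]: 1111  = hex F
  rows 20-23 [a,b,c=101]: 1111  = hex F
  rows 24-27 [a,b,c=110]: 1111  = hex F
  rows 28-31 [a,b,c=111]: 1111  = hex F
Output column (row 0 .. row 31) = 00001111000011111111111111111111
Output column grouped in 4s = 0000 1111 0000 1111 1111 1111 1111 1111 = 0x0F0FFFFF
Convert to decimal digit by digit (value = value*16 + digit):
  0 -> 0
  0*16 + 15 (F) = 15
  15*16 + 0 = 240
  240*16 + 15 (F) = 3855
  3855*16 + 15 (F) = 61695
  61695*16 + 15 (F) = 987135
  987135*16 + 15 (F) = 15794175
  15794175*16 + 15 (F) = 252706815
Decimal = 252706815

252706815


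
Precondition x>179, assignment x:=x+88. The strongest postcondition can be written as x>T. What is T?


Formula: sp(P, x:=E) = exists old_x. (x = E[old_x/x]) AND P[old_x/x] (old_x is the value of x before the assignment; eliminate old_x by solving x = E[old_x/x] for old_x)
Step 1: Precondition P: x>179, i.e. old_x > 179
Step 2: Assignment gives x = old_x + 88, so old_x = x - 88
Step 3: Substitute into P: x - 88 > 179
Step 4: Simplify: x > 179+88 = 267

267


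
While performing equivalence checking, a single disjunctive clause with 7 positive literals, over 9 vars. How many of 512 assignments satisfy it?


Step 1: Total=2^9=512
Step 2: Unsat when all 7 false: 2^2=4
Step 3: Sat=512-4=508

508


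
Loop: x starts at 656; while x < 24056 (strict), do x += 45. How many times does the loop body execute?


Step 1: x goes from 656 toward 24056 by 45; the body runs while x<24056, so iterations = ceil((bound-start)/step)
Step 2: Distance=23400
Step 3: ceil(23400/45)=520

520


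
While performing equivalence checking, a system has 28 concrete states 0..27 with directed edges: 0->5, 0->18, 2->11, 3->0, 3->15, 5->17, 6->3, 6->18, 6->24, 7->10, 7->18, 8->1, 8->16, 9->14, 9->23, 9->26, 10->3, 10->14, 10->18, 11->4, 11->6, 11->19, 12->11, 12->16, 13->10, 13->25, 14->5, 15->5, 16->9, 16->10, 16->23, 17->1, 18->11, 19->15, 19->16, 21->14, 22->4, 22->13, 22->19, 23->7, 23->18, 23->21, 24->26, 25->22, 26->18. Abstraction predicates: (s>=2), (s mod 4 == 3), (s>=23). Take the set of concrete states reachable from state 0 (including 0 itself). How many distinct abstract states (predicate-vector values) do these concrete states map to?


BFS from 0:
Concrete reachable: {0, 1, 3, 4, 5, 6, 7, 9, 10, 11, 14, 15, 16, 17, 18, 19, 21, 23, 24, 26}
Abstract via predicates (s>=2), (s mod 4 == 3), (s>=23):
  (0,0,0) <- {0, 1}
  (1,0,0) <- {4, 5, 6, 9, 10, 14, 16, 17, 18, 21}
  (1,0,1) <- {24, 26}
  (1,1,0) <- {3, 7, 11, 15, 19}
  (1,1,1) <- {23}
Distinct abstract states = 5

5


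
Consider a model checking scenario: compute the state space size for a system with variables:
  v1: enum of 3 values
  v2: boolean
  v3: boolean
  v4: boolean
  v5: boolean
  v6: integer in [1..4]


State space = product of domain sizes of all variables.
Domain sizes:
  v1 (enum of 3 values): 3
  v2 (boolean): 2
  v3 (boolean): 2
  v4 (boolean): 2
  v5 (boolean): 2
  v6 (integer in [1..4]): 4
Product = 3 * 2 * 2 * 2 * 2 * 4 = 192

192


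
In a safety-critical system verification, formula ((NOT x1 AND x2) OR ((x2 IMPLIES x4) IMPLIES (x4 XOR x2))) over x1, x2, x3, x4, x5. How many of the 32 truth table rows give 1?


Formula: ((NOT x1 AND x2) OR ((x2 IMPLIES x4) IMPLIES (x4 XOR x2))) over 5 vars (32 rows)
Evaluate each row (x1, x2, x3, x4, x5 as bits, MSB first):
  row 0 [00000]: ((NOT 0 AND 0) OR ((0 IMPLIES 0) IMPLIES (0 XOR 0))) -> 0
  row 1 [00001]: ((NOT 0 AND 0) OR ((0 IMPLIES 0) IMPLIES (0 XOR 0))) -> 0
  row 2 [00010]: ((NOT 0 AND 0) OR ((0 IMPLIES 1) IMPLIES (1 XOR 0))) -> 1
  row 3 [00011]: ((NOT 0 AND 0) OR ((0 IMPLIES 1) IMPLIES (1 XOR 0))) -> 1
  row 4 [00100]: ((NOT 0 AND 0) OR ((0 IMPLIES 0) IMPLIES (0 XOR 0))) -> 0
  row 5 [00101]: ((NOT 0 AND 0) OR ((0 IMPLIES 0) IMPLIES (0 XOR 0))) -> 0
  row 6 [00110]: ((NOT 0 AND 0) OR ((0 IMPLIES 1) IMPLIES (1 XOR 0))) -> 1
  row 7 [00111]: ((NOT 0 AND 0) OR ((0 IMPLIES 1) IMPLIES (1 XOR 0))) -> 1
  row 8 [01000]: ((NOT 0 AND 1) OR ((1 IMPLIES 0) IMPLIES (0 XOR 1))) -> 1
  row 9 [01001]: ((NOT 0 AND 1) OR ((1 IMPLIES 0) IMPLIES (0 XOR 1))) -> 1
  row 10 [01010]: ((NOT 0 AND 1) OR ((1 IMPLIES 1) IMPLIES (1 XOR 1))) -> 1
  row 11 [01011]: ((NOT 0 AND 1) OR ((1 IMPLIES 1) IMPLIES (1 XOR 1))) -> 1
  row 12 [01100]: ((NOT 0 AND 1) OR ((1 IMPLIES 0) IMPLIES (0 XOR 1))) -> 1
  row 13 [01101]: ((NOT 0 AND 1) OR ((1 IMPLIES 0) IMPLIES (0 XOR 1))) -> 1
  row 14 [01110]: ((NOT 0 AND 1) OR ((1 IMPLIES 1) IMPLIES (1 XOR 1))) -> 1
  row 15 [01111]: ((NOT 0 AND 1) OR ((1 IMPLIES 1) IMPLIES (1 XOR 1))) -> 1
  row 16 [10000]: ((NOT 1 AND 0) OR ((0 IMPLIES 0) IMPLIES (0 XOR 0))) -> 0
  row 17 [10001]: ((NOT 1 AND 0) OR ((0 IMPLIES 0) IMPLIES (0 XOR 0))) -> 0
  row 18 [10010]: ((NOT 1 AND 0) OR ((0 IMPLIES 1) IMPLIES (1 XOR 0))) -> 1
  row 19 [10011]: ((NOT 1 AND 0) OR ((0 IMPLIES 1) IMPLIES (1 XOR 0))) -> 1
  row 20 [10100]: ((NOT 1 AND 0) OR ((0 IMPLIES 0) IMPLIES (0 XOR 0))) -> 0
  row 21 [10101]: ((NOT 1 AND 0) OR ((0 IMPLIES 0) IMPLIES (0 XOR 0))) -> 0
  row 22 [10110]: ((NOT 1 AND 0) OR ((0 IMPLIES 1) IMPLIES (1 XOR 0))) -> 1
  row 23 [10111]: ((NOT 1 AND 0) OR ((0 IMPLIES 1) IMPLIES (1 XOR 0))) -> 1
  row 24 [11000]: ((NOT 1 AND 1) OR ((1 IMPLIES 0) IMPLIES (0 XOR 1))) -> 1
  row 25 [11001]: ((NOT 1 AND 1) OR ((1 IMPLIES 0) IMPLIES (0 XOR 1))) -> 1
  row 26 [11010]: ((NOT 1 AND 1) OR ((1 IMPLIES 1) IMPLIES (1 XOR 1))) -> 0
  row 27 [11011]: ((NOT 1 AND 1) OR ((1 IMPLIES 1) IMPLIES (1 XOR 1))) -> 0
  row 28 [11100]: ((NOT 1 AND 1) OR ((1 IMPLIES 0) IMPLIES (0 XOR 1))) -> 1
  row 29 [11101]: ((NOT 1 AND 1) OR ((1 IMPLIES 0) IMPLIES (0 XOR 1))) -> 1
  row 30 [11110]: ((NOT 1 AND 1) OR ((1 IMPLIES 1) IMPLIES (1 XOR 1))) -> 0
  row 31 [11111]: ((NOT 1 AND 1) OR ((1 IMPLIES 1) IMPLIES (1 XOR 1))) -> 0
Full result column, 8 rows per line (x1,x2 fixed per line; x3,x4,x5 runs 000..111 left to right):
  rows 0-7 [x1,x2=00]: 00110011  (ones: 4)
  rows 8-15 [x1,x2=01]: 11111111  (ones: 8)
  rows 16-23 [x1,x2=10]: 00110011  (ones: 4)
  rows 24-31 [x1,x2=11]: 11001100  (ones: 4)
Count of 1-rows = 4+8+4+4 = 20

20


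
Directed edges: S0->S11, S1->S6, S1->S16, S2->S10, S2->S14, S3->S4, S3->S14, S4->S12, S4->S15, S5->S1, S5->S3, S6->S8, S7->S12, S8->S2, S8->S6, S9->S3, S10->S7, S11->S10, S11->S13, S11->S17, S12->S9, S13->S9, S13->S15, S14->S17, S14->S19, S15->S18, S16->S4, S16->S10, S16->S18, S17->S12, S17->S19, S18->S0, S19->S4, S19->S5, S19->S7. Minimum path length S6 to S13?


BFS layer-by-layer from S6:
  dist 0: {S6}
  dist 1: {S8}
  dist 2: {S2}
  dist 3: {S10, S14}
  dist 4: {S7, S17, S19}
  dist 5: {S4, S5, S12}
  dist 6: {S1, S3, S9, S15}
  dist 7: {S16, S18}
  dist 8: {S0}
  dist 9: {S11}
  dist 10: {S13}
  -> S13 reached at distance 10
Shortest path length = 10

10


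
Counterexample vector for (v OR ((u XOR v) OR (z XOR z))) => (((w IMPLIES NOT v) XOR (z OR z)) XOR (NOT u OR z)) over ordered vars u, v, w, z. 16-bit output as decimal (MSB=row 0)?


F1 = (v OR ((u XOR v) OR (z XOR z)))
F2 = (((w IMPLIES NOT v) XOR (z OR z)) XOR (NOT u OR z))
Counterexample to F1=>F2 is where F1=1 and F2=0.
Evaluate each row (bits = u,v,w,z, MSB first):
  row 0 [0000]: F1=0 F2=0 -> F1&~F2 -> 0
  row 1 [0001]: F1=0 F2=1 -> F1&~F2 -> 0
  row 2 [0010]: F1=0 F2=0 -> F1&~F2 -> 0
  row 3 [0011]: F1=0 F2=1 -> F1&~F2 -> 0
  row 4 [0100]: F1=1 F2=0 -> F1&~F2 -> 1
  row 5 [0101]: F1=1 F2=1 -> F1&~F2 -> 0
  row 6 [0110]: F1=1 F2=1 -> F1&~F2 -> 0
  row 7 [0111]: F1=1 F2=0 -> F1&~F2 -> 1
  row 8 [1000]: F1=1 F2=1 -> F1&~F2 -> 0
  row 9 [1001]: F1=1 F2=1 -> F1&~F2 -> 0
  row 10 [1010]: F1=1 F2=1 -> F1&~F2 -> 0
  row 11 [1011]: F1=1 F2=1 -> F1&~F2 -> 0
  row 12 [1100]: F1=1 F2=1 -> F1&~F2 -> 0
  row 13 [1101]: F1=1 F2=1 -> F1&~F2 -> 0
  row 14 [1110]: F1=1 F2=0 -> F1&~F2 -> 1
  row 15 [1111]: F1=1 F2=0 -> F1&~F2 -> 1
Full result column, 4 rows per line (u,v fixed per line; w,z runs 00..11 left to right):
  rows 0-3 [u,v=00]: 0000  = hex 0
  rows 4-7 [u,v=01]: 1001  = hex 9
  rows 8-11 [u,v=10]: 0000  = hex 0
  rows 12-15 [u,v=11]: 0011  = hex 3
Counterexample vector (row 0 .. row 15) = 0000100100000011
Output column grouped in 4s = 0000 1001 0000 0011 = 0x0903
Convert to decimal digit by digit (value = value*16 + digit):
  0 -> 0
  0*16 + 9 = 9
  9*16 + 0 = 144
  144*16 + 3 = 2307
Decimal = 2307

2307


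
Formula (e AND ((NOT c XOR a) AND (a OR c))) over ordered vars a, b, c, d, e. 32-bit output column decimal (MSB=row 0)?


Formula: (e AND ((NOT c XOR a) AND (a OR c))) over a, b, c, d, e (32 rows)
Evaluate each row (bits = a,b,c,d,e, MSB first):
  row 0 [00000]: (0 AND ((NOT 0 XOR 0) AND (0 OR 0))) -> 0
  row 1 [00001]: (1 AND ((NOT 0 XOR 0) AND (0 OR 0))) -> 0
  row 2 [00010]: (0 AND ((NOT 0 XOR 0) AND (0 OR 0))) -> 0
  row 3 [00011]: (1 AND ((NOT 0 XOR 0) AND (0 OR 0))) -> 0
  row 4 [00100]: (0 AND ((NOT 1 XOR 0) AND (0 OR 1))) -> 0
  row 5 [00101]: (1 AND ((NOT 1 XOR 0) AND (0 OR 1))) -> 0
  row 6 [00110]: (0 AND ((NOT 1 XOR 0) AND (0 OR 1))) -> 0
  row 7 [00111]: (1 AND ((NOT 1 XOR 0) AND (0 OR 1))) -> 0
  row 8 [01000]: (0 AND ((NOT 0 XOR 0) AND (0 OR 0))) -> 0
  row 9 [01001]: (1 AND ((NOT 0 XOR 0) AND (0 OR 0))) -> 0
  row 10 [01010]: (0 AND ((NOT 0 XOR 0) AND (0 OR 0))) -> 0
  row 11 [01011]: (1 AND ((NOT 0 XOR 0) AND (0 OR 0))) -> 0
  row 12 [01100]: (0 AND ((NOT 1 XOR 0) AND (0 OR 1))) -> 0
  row 13 [01101]: (1 AND ((NOT 1 XOR 0) AND (0 OR 1))) -> 0
  row 14 [01110]: (0 AND ((NOT 1 XOR 0) AND (0 OR 1))) -> 0
  row 15 [01111]: (1 AND ((NOT 1 XOR 0) AND (0 OR 1))) -> 0
  row 16 [10000]: (0 AND ((NOT 0 XOR 1) AND (1 OR 0))) -> 0
  row 17 [10001]: (1 AND ((NOT 0 XOR 1) AND (1 OR 0))) -> 0
  row 18 [10010]: (0 AND ((NOT 0 XOR 1) AND (1 OR 0))) -> 0
  row 19 [10011]: (1 AND ((NOT 0 XOR 1) AND (1 OR 0))) -> 0
  row 20 [10100]: (0 AND ((NOT 1 XOR 1) AND (1 OR 1))) -> 0
  row 21 [10101]: (1 AND ((NOT 1 XOR 1) AND (1 OR 1))) -> 1
  row 22 [10110]: (0 AND ((NOT 1 XOR 1) AND (1 OR 1))) -> 0
  row 23 [10111]: (1 AND ((NOT 1 XOR 1) AND (1 OR 1))) -> 1
  row 24 [11000]: (0 AND ((NOT 0 XOR 1) AND (1 OR 0))) -> 0
  row 25 [11001]: (1 AND ((NOT 0 XOR 1) AND (1 OR 0))) -> 0
  row 26 [11010]: (0 AND ((NOT 0 XOR 1) AND (1 OR 0))) -> 0
  row 27 [11011]: (1 AND ((NOT 0 XOR 1) AND (1 OR 0))) -> 0
  row 28 [11100]: (0 AND ((NOT 1 XOR 1) AND (1 OR 1))) -> 0
  row 29 [11101]: (1 AND ((NOT 1 XOR 1) AND (1 OR 1))) -> 1
  row 30 [11110]: (0 AND ((NOT 1 XOR 1) AND (1 OR 1))) -> 0
  row 31 [11111]: (1 AND ((NOT 1 XOR 1) AND (1 OR 1))) -> 1
Full result column, 4 rows per line (a,b,c fixed per line; d,e runs 00..11 left to right):
  rows 0-3 [a,b,c=000]: 0000  = hex 0
  rows 4-7 [a,b,c=001]: 0000  = hex 0
  rows 8-11 [a,b,c=010]: 0000  = hex 0
  rows 12-15 [a,b,c=011]: 0000  = hex 0
  rows 16-19 [a,b,c=100]: 0000  = hex 0
  rows 20-23 [a,b,c=101]: 0101  = hex 5
  rows 24-27 [a,b,c=110]: 0000  = hex 0
  rows 28-31 [a,b,c=111]: 0101  = hex 5
Output column (row 0 .. row 31) = 00000000000000000000010100000101
Output column grouped in 4s = 0000 0000 0000 0000 0000 0101 0000 0101 = 0x00000505
Convert to decimal digit by digit (value = value*16 + digit):
  0 -> 0
  0*16 + 0 = 0
  0*16 + 0 = 0
  0*16 + 0 = 0
  0*16 + 0 = 0
  0*16 + 5 = 5
  5*16 + 0 = 80
  80*16 + 5 = 1285
Decimal = 1285

1285


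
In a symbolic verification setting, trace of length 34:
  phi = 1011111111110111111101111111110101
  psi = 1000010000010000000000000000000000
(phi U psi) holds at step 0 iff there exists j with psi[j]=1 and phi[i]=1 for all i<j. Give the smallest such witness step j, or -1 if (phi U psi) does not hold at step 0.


(phi U psi) at 0: need smallest j with psi[j]=1 and phi[i]=1 for all i in [0,j).
Scan from step 0:
  step 0: psi=1 and phi held for [0,0) -> witness found
Witness step = 0

0


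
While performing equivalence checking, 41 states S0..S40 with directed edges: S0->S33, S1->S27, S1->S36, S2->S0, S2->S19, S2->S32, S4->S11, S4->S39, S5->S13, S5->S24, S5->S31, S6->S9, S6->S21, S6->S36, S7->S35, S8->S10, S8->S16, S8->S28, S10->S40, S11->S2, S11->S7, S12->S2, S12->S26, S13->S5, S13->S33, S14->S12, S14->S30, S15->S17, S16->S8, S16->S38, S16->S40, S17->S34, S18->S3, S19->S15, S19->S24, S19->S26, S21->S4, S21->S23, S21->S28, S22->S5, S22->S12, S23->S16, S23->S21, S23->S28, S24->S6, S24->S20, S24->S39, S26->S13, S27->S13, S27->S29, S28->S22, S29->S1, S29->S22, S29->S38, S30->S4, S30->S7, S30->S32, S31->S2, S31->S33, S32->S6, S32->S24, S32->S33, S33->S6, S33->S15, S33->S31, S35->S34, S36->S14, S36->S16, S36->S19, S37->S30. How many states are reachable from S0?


BFS from S0:
  layer 0: {S0}
  layer 1: {S33}
  layer 2: {S6, S15, S31}
  layer 3: {S2, S9, S17, S21, S36}
  layer 4: {S4, S14, S16, S19, S23, S28, S32, S34}
  layer 5: {S8, S11, S12, S22, S24, S26, S30, S38, S39, S40}
  layer 6: {S5, S7, S10, S13, S20}
  layer 7: {S35}
Reachable set: {S0, S2, S4, S5, S6, S7, S8, S9, S10, S11, S12, S13, S14, S15, S16, S17, S19, S20, S21, S22, S23, S24, S26, S28, S30, S31, S32, S33, S34, S35, S36, S38, S39, S40}
Count = 34

34


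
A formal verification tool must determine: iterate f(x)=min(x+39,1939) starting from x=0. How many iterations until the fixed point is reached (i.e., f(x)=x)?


Step 1: x=0, cap=1939, increment=39
Step 2: x grows by 39 each step until capped at 1939; fixed point is x=1939
Step 3: iterations = ceil(1939/39) = 50

50


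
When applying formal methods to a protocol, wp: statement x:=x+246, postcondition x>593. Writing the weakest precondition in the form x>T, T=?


Formula: wp(x:=E, P) = P[E/x] (substitute E for x in postcondition)
Step 1: Postcondition: x>593
Step 2: Substitute x+246 for x: x+246>593
Step 3: Solve for x: x > 593-246 = 347

347


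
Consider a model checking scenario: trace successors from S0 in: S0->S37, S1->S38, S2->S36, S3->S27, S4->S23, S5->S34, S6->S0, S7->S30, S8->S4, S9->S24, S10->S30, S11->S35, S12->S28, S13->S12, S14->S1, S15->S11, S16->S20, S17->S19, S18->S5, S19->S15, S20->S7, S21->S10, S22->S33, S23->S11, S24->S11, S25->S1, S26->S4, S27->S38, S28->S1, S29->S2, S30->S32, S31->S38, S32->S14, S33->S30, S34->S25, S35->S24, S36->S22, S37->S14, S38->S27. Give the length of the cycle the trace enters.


Trace from S0 until a state repeats:
  S0 -> S37 -> S14 -> S1 -> S38 -> S27 -> S38
S38 first seen at step 4, revisited at step 6.
Cycle length = 6 - 4 = 2

2


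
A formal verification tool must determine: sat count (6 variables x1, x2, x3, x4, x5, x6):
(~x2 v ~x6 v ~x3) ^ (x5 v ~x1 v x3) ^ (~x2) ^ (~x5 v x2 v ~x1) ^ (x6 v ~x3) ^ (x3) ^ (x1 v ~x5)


CNF with 7 clauses over 6 vars (64 assignments).
An assignment satisfies CNF iff every clause has >=1 true literal.
Check each row (bits = x1,x2,x3,x4,x5,x6; clause T/F shown):
  row 0 [000000]: clauses=TTTTTFT -> 0
  row 1 [000001]: clauses=TTTTTFT -> 0
  row 2 [000010]: clauses=TTTTTFF -> 0
  row 3 [000011]: clauses=TTTTTFF -> 0
  row 4 [000100]: clauses=TTTTTFT -> 0
  (every remaining row is evaluated the same way; all 64 results are listed next)
Full result column, 8 rows per line (x1,x2,x3 fixed per line; x4,x5,x6 runs 000..111 left to right):
  rows 0-7 [x1,x2,x3=000]: 00000000  (ones: 0)
  rows 8-15 [x1,x2,x3=001]: 01000100  (ones: 2)
  rows 16-23 [x1,x2,x3=010]: 00000000  (ones: 0)
  rows 24-31 [x1,x2,x3=011]: 00000000  (ones: 0)
  rows 32-39 [x1,x2,x3=100]: 00000000  (ones: 0)
  rows 40-47 [x1,x2,x3=101]: 01000100  (ones: 2)
  rows 48-55 [x1,x2,x3=110]: 00000000  (ones: 0)
  rows 56-63 [x1,x2,x3=111]: 00000000  (ones: 0)
Satisfying assignments = 0+2+0+0+0+2+0+0 = 4

4


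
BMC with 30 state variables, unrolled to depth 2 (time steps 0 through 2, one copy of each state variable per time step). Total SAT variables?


BMC unrolls to depth k, creating one copy of each state var for steps 0..k.
Step count = 2 + 1 = 3 (steps 0 through 2)
Vars per step = 30
Total = 30 * 3 = 90

90


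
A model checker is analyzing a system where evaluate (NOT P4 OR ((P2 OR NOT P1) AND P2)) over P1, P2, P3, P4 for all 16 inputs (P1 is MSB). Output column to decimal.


Formula: (NOT P4 OR ((P2 OR NOT P1) AND P2)) over P1, P2, P3, P4 (16 rows)
Evaluate each row (bits = P1,P2,P3,P4, MSB first):
  row 0 [0000]: (NOT 0 OR ((0 OR NOT 0) AND 0)) -> 1
  row 1 [0001]: (NOT 1 OR ((0 OR NOT 0) AND 0)) -> 0
  row 2 [0010]: (NOT 0 OR ((0 OR NOT 0) AND 0)) -> 1
  row 3 [0011]: (NOT 1 OR ((0 OR NOT 0) AND 0)) -> 0
  row 4 [0100]: (NOT 0 OR ((1 OR NOT 0) AND 1)) -> 1
  row 5 [0101]: (NOT 1 OR ((1 OR NOT 0) AND 1)) -> 1
  row 6 [0110]: (NOT 0 OR ((1 OR NOT 0) AND 1)) -> 1
  row 7 [0111]: (NOT 1 OR ((1 OR NOT 0) AND 1)) -> 1
  row 8 [1000]: (NOT 0 OR ((0 OR NOT 1) AND 0)) -> 1
  row 9 [1001]: (NOT 1 OR ((0 OR NOT 1) AND 0)) -> 0
  row 10 [1010]: (NOT 0 OR ((0 OR NOT 1) AND 0)) -> 1
  row 11 [1011]: (NOT 1 OR ((0 OR NOT 1) AND 0)) -> 0
  row 12 [1100]: (NOT 0 OR ((1 OR NOT 1) AND 1)) -> 1
  row 13 [1101]: (NOT 1 OR ((1 OR NOT 1) AND 1)) -> 1
  row 14 [1110]: (NOT 0 OR ((1 OR NOT 1) AND 1)) -> 1
  row 15 [1111]: (NOT 1 OR ((1 OR NOT 1) AND 1)) -> 1
Full result column, 4 rows per line (P1,P2 fixed per line; P3,P4 runs 00..11 left to right):
  rows 0-3 [P1,P2=00]: 1010  = hex A
  rows 4-7 [P1,P2=01]: 1111  = hex F
  rows 8-11 [P1,P2=10]: 1010  = hex A
  rows 12-15 [P1,P2=11]: 1111  = hex F
Output column (row 0 .. row 15) = 1010111110101111
Output column grouped in 4s = 1010 1111 1010 1111 = 0xAFAF
Convert to decimal digit by digit (value = value*16 + digit):
  A -> 10
  10*16 + 15 (F) = 175
  175*16 + 10 (A) = 2810
  2810*16 + 15 (F) = 44975
Decimal = 44975

44975


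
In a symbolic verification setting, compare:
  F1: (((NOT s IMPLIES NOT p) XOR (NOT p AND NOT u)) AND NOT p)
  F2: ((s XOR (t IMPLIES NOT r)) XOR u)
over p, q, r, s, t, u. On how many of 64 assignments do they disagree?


F1 = (((NOT s IMPLIES NOT p) XOR (NOT p AND NOT u)) AND NOT p)
F2 = ((s XOR (t IMPLIES NOT r)) XOR u)
Evaluate both on each of 64 rows (bits = p,q,r,s,t,u):
  row 0 [000000]: F1=0 F2=1 (differ) -> 1
  row 1 [000001]: F1=1 F2=0 (differ) -> 1
  row 2 [000010]: F1=0 F2=1 (differ) -> 1
  row 3 [000011]: F1=1 F2=0 (differ) -> 1
  row 4 [000100]: F1=0 F2=0 -> 0
  (every remaining row is evaluated the same way; all 64 results are listed next)
Full result column, 8 rows per line (p,q,r fixed per line; s,t,u runs 000..111 left to right):
  rows 0-7 [p,q,r=000]: 11110000  (ones: 4)
  rows 8-15 [p,q,r=001]: 11000011  (ones: 4)
  rows 16-23 [p,q,r=010]: 11110000  (ones: 4)
  rows 24-31 [p,q,r=011]: 11000011  (ones: 4)
  rows 32-39 [p,q,r=100]: 10100101  (ones: 4)
  rows 40-47 [p,q,r=101]: 10010110  (ones: 4)
  rows 48-55 [p,q,r=110]: 10100101  (ones: 4)
  rows 56-63 [p,q,r=111]: 10010110  (ones: 4)
Disagreements = 4+4+4+4+4+4+4+4 = 32

32


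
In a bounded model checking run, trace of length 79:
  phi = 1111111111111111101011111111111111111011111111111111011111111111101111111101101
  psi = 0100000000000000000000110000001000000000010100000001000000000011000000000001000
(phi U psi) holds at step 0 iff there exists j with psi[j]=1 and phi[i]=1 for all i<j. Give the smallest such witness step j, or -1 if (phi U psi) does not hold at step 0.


(phi U psi) at 0: need smallest j with psi[j]=1 and phi[i]=1 for all i in [0,j).
Scan from step 0:
  step 0: phi=1, psi=0 -> continue
  step 1: psi=1 and phi held for [0,1) -> witness found
Witness step = 1

1


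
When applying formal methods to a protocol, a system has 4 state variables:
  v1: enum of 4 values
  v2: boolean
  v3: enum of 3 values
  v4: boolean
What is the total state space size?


State space = product of domain sizes of all variables.
Domain sizes:
  v1 (enum of 4 values): 4
  v2 (boolean): 2
  v3 (enum of 3 values): 3
  v4 (boolean): 2
Product = 4 * 2 * 3 * 2 = 48

48


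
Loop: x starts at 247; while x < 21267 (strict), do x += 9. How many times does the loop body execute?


Step 1: x goes from 247 toward 21267 by 9; the body runs while x<21267, so iterations = ceil((bound-start)/step)
Step 2: Distance=21020
Step 3: ceil(21020/9)=2336

2336


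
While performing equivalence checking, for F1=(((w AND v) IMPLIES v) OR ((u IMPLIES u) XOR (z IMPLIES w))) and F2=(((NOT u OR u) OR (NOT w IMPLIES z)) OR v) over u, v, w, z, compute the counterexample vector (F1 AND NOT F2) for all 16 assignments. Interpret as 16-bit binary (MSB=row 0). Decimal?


F1 = (((w AND v) IMPLIES v) OR ((u IMPLIES u) XOR (z IMPLIES w)))
F2 = (((NOT u OR u) OR (NOT w IMPLIES z)) OR v)
Counterexample to F1=>F2 is where F1=1 and F2=0.
Evaluate each row (bits = u,v,w,z, MSB first):
  row 0 [0000]: F1=1 F2=1 -> F1&~F2 -> 0
  row 1 [0001]: F1=1 F2=1 -> F1&~F2 -> 0
  row 2 [0010]: F1=1 F2=1 -> F1&~F2 -> 0
  row 3 [0011]: F1=1 F2=1 -> F1&~F2 -> 0
  row 4 [0100]: F1=1 F2=1 -> F1&~F2 -> 0
  row 5 [0101]: F1=1 F2=1 -> F1&~F2 -> 0
  row 6 [0110]: F1=1 F2=1 -> F1&~F2 -> 0
  row 7 [0111]: F1=1 F2=1 -> F1&~F2 -> 0
  row 8 [1000]: F1=1 F2=1 -> F1&~F2 -> 0
  row 9 [1001]: F1=1 F2=1 -> F1&~F2 -> 0
  row 10 [1010]: F1=1 F2=1 -> F1&~F2 -> 0
  row 11 [1011]: F1=1 F2=1 -> F1&~F2 -> 0
  row 12 [1100]: F1=1 F2=1 -> F1&~F2 -> 0
  row 13 [1101]: F1=1 F2=1 -> F1&~F2 -> 0
  row 14 [1110]: F1=1 F2=1 -> F1&~F2 -> 0
  row 15 [1111]: F1=1 F2=1 -> F1&~F2 -> 0
Full result column, 4 rows per line (u,v fixed per line; w,z runs 00..11 left to right):
  rows 0-3 [u,v=00]: 0000  = hex 0
  rows 4-7 [u,v=01]: 0000  = hex 0
  rows 8-11 [u,v=10]: 0000  = hex 0
  rows 12-15 [u,v=11]: 0000  = hex 0
Counterexample vector (row 0 .. row 15) = 0000000000000000
Output column grouped in 4s = 0000 0000 0000 0000 = 0x0000
Convert to decimal digit by digit (value = value*16 + digit):
  0 -> 0
  0*16 + 0 = 0
  0*16 + 0 = 0
  0*16 + 0 = 0
Decimal = 0

0


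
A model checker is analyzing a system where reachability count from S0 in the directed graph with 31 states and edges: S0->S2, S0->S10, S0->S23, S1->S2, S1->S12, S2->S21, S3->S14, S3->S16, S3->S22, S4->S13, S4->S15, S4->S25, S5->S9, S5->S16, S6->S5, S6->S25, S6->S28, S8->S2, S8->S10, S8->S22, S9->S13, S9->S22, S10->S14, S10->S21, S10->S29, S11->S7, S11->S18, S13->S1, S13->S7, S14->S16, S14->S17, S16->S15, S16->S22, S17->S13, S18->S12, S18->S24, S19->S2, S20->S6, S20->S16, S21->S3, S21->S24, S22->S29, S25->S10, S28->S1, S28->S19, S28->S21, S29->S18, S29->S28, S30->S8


BFS from S0:
  layer 0: {S0}
  layer 1: {S2, S10, S23}
  layer 2: {S14, S21, S29}
  layer 3: {S3, S16, S17, S18, S24, S28}
  layer 4: {S1, S12, S13, S15, S19, S22}
  layer 5: {S7}
Reachable set: {S0, S1, S2, S3, S7, S10, S12, S13, S14, S15, S16, S17, S18, S19, S21, S22, S23, S24, S28, S29}
Count = 20

20


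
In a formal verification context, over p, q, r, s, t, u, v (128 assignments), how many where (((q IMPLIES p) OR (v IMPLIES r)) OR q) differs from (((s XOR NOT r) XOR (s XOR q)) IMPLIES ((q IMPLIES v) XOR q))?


F1 = (((q IMPLIES p) OR (v IMPLIES r)) OR q)
F2 = (((s XOR NOT r) XOR (s XOR q)) IMPLIES ((q IMPLIES v) XOR q))
Evaluate both on each of 128 rows (bits = p,q,r,s,t,u,v):
  row 0 [0000000]: F1=1 F2=1 -> 0
  row 1 [0000001]: F1=1 F2=1 -> 0
  row 2 [0000010]: F1=1 F2=1 -> 0
  row 3 [0000011]: F1=1 F2=1 -> 0
  row 4 [0000100]: F1=1 F2=1 -> 0
  (every remaining row is evaluated the same way; all 128 results are listed next)
Full result column, 8 rows per line (p,q,r,s fixed per line; t,u,v runs 000..111 left to right):
  rows 0-7 [p,q,r,s=0000]: 00000000  (ones: 0)
  rows 8-15 [p,q,r,s=0001]: 00000000  (ones: 0)
  rows 16-23 [p,q,r,s=0010]: 00000000  (ones: 0)
  rows 24-31 [p,q,r,s=0011]: 00000000  (ones: 0)
  rows 32-39 [p,q,r,s=0100]: 00000000  (ones: 0)
  rows 40-47 [p,q,r,s=0101]: 00000000  (ones: 0)
  rows 48-55 [p,q,r,s=0110]: 01010101  (ones: 4)
  rows 56-63 [p,q,r,s=0111]: 01010101  (ones: 4)
  rows 64-71 [p,q,r,s=1000]: 00000000  (ones: 0)
  rows 72-79 [p,q,r,s=1001]: 00000000  (ones: 0)
  rows 80-87 [p,q,r,s=1010]: 00000000  (ones: 0)
  rows 88-95 [p,q,r,s=1011]: 00000000  (ones: 0)
  rows 96-103 [p,q,r,s=1100]: 00000000  (ones: 0)
  rows 104-111 [p,q,r,s=1101]: 00000000  (ones: 0)
  rows 112-119 [p,q,r,s=1110]: 01010101  (ones: 4)
  rows 120-127 [p,q,r,s=1111]: 01010101  (ones: 4)
Disagreements = 0+0+0+0+0+0+4+4+0+0+0+0+0+0+4+4 = 16

16


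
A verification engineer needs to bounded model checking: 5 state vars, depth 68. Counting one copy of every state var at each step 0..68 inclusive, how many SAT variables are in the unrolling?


BMC unrolls to depth k, creating one copy of each state var for steps 0..k.
Step count = 68 + 1 = 69 (steps 0 through 68)
Vars per step = 5
Total = 5 * 69 = 345

345


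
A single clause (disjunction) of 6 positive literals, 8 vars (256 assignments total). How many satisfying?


Step 1: Total=2^8=256
Step 2: Unsat when all 6 false: 2^2=4
Step 3: Sat=256-4=252

252


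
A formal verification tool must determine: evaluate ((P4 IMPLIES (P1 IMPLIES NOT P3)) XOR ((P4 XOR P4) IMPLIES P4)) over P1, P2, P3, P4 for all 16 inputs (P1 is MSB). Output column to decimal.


Formula: ((P4 IMPLIES (P1 IMPLIES NOT P3)) XOR ((P4 XOR P4) IMPLIES P4)) over P1, P2, P3, P4 (16 rows)
Evaluate each row (bits = P1,P2,P3,P4, MSB first):
  row 0 [0000]: ((0 IMPLIES (0 IMPLIES NOT 0)) XOR ((0 XOR 0) IMPLIES 0)) -> 0
  row 1 [0001]: ((1 IMPLIES (0 IMPLIES NOT 0)) XOR ((1 XOR 1) IMPLIES 1)) -> 0
  row 2 [0010]: ((0 IMPLIES (0 IMPLIES NOT 1)) XOR ((0 XOR 0) IMPLIES 0)) -> 0
  row 3 [0011]: ((1 IMPLIES (0 IMPLIES NOT 1)) XOR ((1 XOR 1) IMPLIES 1)) -> 0
  row 4 [0100]: ((0 IMPLIES (0 IMPLIES NOT 0)) XOR ((0 XOR 0) IMPLIES 0)) -> 0
  row 5 [0101]: ((1 IMPLIES (0 IMPLIES NOT 0)) XOR ((1 XOR 1) IMPLIES 1)) -> 0
  row 6 [0110]: ((0 IMPLIES (0 IMPLIES NOT 1)) XOR ((0 XOR 0) IMPLIES 0)) -> 0
  row 7 [0111]: ((1 IMPLIES (0 IMPLIES NOT 1)) XOR ((1 XOR 1) IMPLIES 1)) -> 0
  row 8 [1000]: ((0 IMPLIES (1 IMPLIES NOT 0)) XOR ((0 XOR 0) IMPLIES 0)) -> 0
  row 9 [1001]: ((1 IMPLIES (1 IMPLIES NOT 0)) XOR ((1 XOR 1) IMPLIES 1)) -> 0
  row 10 [1010]: ((0 IMPLIES (1 IMPLIES NOT 1)) XOR ((0 XOR 0) IMPLIES 0)) -> 0
  row 11 [1011]: ((1 IMPLIES (1 IMPLIES NOT 1)) XOR ((1 XOR 1) IMPLIES 1)) -> 1
  row 12 [1100]: ((0 IMPLIES (1 IMPLIES NOT 0)) XOR ((0 XOR 0) IMPLIES 0)) -> 0
  row 13 [1101]: ((1 IMPLIES (1 IMPLIES NOT 0)) XOR ((1 XOR 1) IMPLIES 1)) -> 0
  row 14 [1110]: ((0 IMPLIES (1 IMPLIES NOT 1)) XOR ((0 XOR 0) IMPLIES 0)) -> 0
  row 15 [1111]: ((1 IMPLIES (1 IMPLIES NOT 1)) XOR ((1 XOR 1) IMPLIES 1)) -> 1
Full result column, 4 rows per line (P1,P2 fixed per line; P3,P4 runs 00..11 left to right):
  rows 0-3 [P1,P2=00]: 0000  = hex 0
  rows 4-7 [P1,P2=01]: 0000  = hex 0
  rows 8-11 [P1,P2=10]: 0001  = hex 1
  rows 12-15 [P1,P2=11]: 0001  = hex 1
Output column (row 0 .. row 15) = 0000000000010001
Output column grouped in 4s = 0000 0000 0001 0001 = 0x0011
Convert to decimal digit by digit (value = value*16 + digit):
  0 -> 0
  0*16 + 0 = 0
  0*16 + 1 = 1
  1*16 + 1 = 17
Decimal = 17

17


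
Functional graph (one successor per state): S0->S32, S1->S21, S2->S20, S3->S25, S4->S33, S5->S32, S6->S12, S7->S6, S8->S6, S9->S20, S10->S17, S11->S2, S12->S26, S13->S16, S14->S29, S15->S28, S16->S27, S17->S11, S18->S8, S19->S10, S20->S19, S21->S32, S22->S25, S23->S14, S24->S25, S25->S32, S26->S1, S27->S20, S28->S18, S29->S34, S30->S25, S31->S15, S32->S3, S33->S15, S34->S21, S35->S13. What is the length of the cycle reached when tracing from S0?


Trace from S0 until a state repeats:
  S0 -> S32 -> S3 -> S25 -> S32
S32 first seen at step 1, revisited at step 4.
Cycle length = 4 - 1 = 3

3


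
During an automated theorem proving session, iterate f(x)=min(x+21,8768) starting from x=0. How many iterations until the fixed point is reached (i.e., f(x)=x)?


Step 1: x=0, cap=8768, increment=21
Step 2: x grows by 21 each step until capped at 8768; fixed point is x=8768
Step 3: iterations = ceil(8768/21) = 418

418


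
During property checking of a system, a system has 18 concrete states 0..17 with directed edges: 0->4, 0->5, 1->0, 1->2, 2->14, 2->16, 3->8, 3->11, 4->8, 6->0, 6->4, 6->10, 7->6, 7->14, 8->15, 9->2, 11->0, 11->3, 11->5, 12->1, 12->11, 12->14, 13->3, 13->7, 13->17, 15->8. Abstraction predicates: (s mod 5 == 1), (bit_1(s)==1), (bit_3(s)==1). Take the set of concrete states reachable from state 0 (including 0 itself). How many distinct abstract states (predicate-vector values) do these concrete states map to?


BFS from 0:
Concrete reachable: {0, 4, 5, 8, 15}
Abstract via predicates (s mod 5 == 1), (bit_1(s)==1), (bit_3(s)==1):
  (0,0,0) <- {0, 4, 5}
  (0,0,1) <- {8}
  (0,1,1) <- {15}
Distinct abstract states = 3

3


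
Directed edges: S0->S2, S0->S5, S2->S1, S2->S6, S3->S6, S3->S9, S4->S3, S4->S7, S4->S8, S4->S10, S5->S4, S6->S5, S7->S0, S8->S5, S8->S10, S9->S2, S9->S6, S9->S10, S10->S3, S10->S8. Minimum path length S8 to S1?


BFS layer-by-layer from S8:
  dist 0: {S8}
  dist 1: {S5, S10}
  dist 2: {S3, S4}
  dist 3: {S6, S7, S9}
  dist 4: {S0, S2}
  dist 5: {S1}
  -> S1 reached at distance 5
Shortest path length = 5

5


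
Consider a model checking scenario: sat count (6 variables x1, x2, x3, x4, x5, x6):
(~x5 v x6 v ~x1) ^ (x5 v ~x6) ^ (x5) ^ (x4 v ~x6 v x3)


CNF with 4 clauses over 6 vars (64 assignments).
An assignment satisfies CNF iff every clause has >=1 true literal.
Check each row (bits = x1,x2,x3,x4,x5,x6; clause T/F shown):
  row 0 [000000]: clauses=TTFT -> 0
  row 1 [000001]: clauses=TFFF -> 0
  row 2 [000010]: clauses=TTTT -> 1
  row 3 [000011]: clauses=TTTF -> 0
  row 4 [000100]: clauses=TTFT -> 0
  (every remaining row is evaluated the same way; all 64 results are listed next)
Full result column, 8 rows per line (x1,x2,x3 fixed per line; x4,x5,x6 runs 000..111 left to right):
  rows 0-7 [x1,x2,x3=000]: 00100011  (ones: 3)
  rows 8-15 [x1,x2,x3=001]: 00110011  (ones: 4)
  rows 16-23 [x1,x2,x3=010]: 00100011  (ones: 3)
  rows 24-31 [x1,x2,x3=011]: 00110011  (ones: 4)
  rows 32-39 [x1,x2,x3=100]: 00000001  (ones: 1)
  rows 40-47 [x1,x2,x3=101]: 00010001  (ones: 2)
  rows 48-55 [x1,x2,x3=110]: 00000001  (ones: 1)
  rows 56-63 [x1,x2,x3=111]: 00010001  (ones: 2)
Satisfying assignments = 3+4+3+4+1+2+1+2 = 20

20


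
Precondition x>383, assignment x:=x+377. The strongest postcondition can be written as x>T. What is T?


Formula: sp(P, x:=E) = exists old_x. (x = E[old_x/x]) AND P[old_x/x] (old_x is the value of x before the assignment; eliminate old_x by solving x = E[old_x/x] for old_x)
Step 1: Precondition P: x>383, i.e. old_x > 383
Step 2: Assignment gives x = old_x + 377, so old_x = x - 377
Step 3: Substitute into P: x - 377 > 383
Step 4: Simplify: x > 383+377 = 760

760


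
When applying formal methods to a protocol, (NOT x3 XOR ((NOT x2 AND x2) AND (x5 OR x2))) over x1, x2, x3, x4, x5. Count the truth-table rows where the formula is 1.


Formula: (NOT x3 XOR ((NOT x2 AND x2) AND (x5 OR x2))) over 5 vars (32 rows)
Evaluate each row (x1, x2, x3, x4, x5 as bits, MSB first):
  row 0 [00000]: (NOT 0 XOR ((NOT 0 AND 0) AND (0 OR 0))) -> 1
  row 1 [00001]: (NOT 0 XOR ((NOT 0 AND 0) AND (1 OR 0))) -> 1
  row 2 [00010]: (NOT 0 XOR ((NOT 0 AND 0) AND (0 OR 0))) -> 1
  row 3 [00011]: (NOT 0 XOR ((NOT 0 AND 0) AND (1 OR 0))) -> 1
  row 4 [00100]: (NOT 1 XOR ((NOT 0 AND 0) AND (0 OR 0))) -> 0
  row 5 [00101]: (NOT 1 XOR ((NOT 0 AND 0) AND (1 OR 0))) -> 0
  row 6 [00110]: (NOT 1 XOR ((NOT 0 AND 0) AND (0 OR 0))) -> 0
  row 7 [00111]: (NOT 1 XOR ((NOT 0 AND 0) AND (1 OR 0))) -> 0
  row 8 [01000]: (NOT 0 XOR ((NOT 1 AND 1) AND (0 OR 1))) -> 1
  row 9 [01001]: (NOT 0 XOR ((NOT 1 AND 1) AND (1 OR 1))) -> 1
  row 10 [01010]: (NOT 0 XOR ((NOT 1 AND 1) AND (0 OR 1))) -> 1
  row 11 [01011]: (NOT 0 XOR ((NOT 1 AND 1) AND (1 OR 1))) -> 1
  row 12 [01100]: (NOT 1 XOR ((NOT 1 AND 1) AND (0 OR 1))) -> 0
  row 13 [01101]: (NOT 1 XOR ((NOT 1 AND 1) AND (1 OR 1))) -> 0
  row 14 [01110]: (NOT 1 XOR ((NOT 1 AND 1) AND (0 OR 1))) -> 0
  row 15 [01111]: (NOT 1 XOR ((NOT 1 AND 1) AND (1 OR 1))) -> 0
  row 16 [10000]: (NOT 0 XOR ((NOT 0 AND 0) AND (0 OR 0))) -> 1
  row 17 [10001]: (NOT 0 XOR ((NOT 0 AND 0) AND (1 OR 0))) -> 1
  row 18 [10010]: (NOT 0 XOR ((NOT 0 AND 0) AND (0 OR 0))) -> 1
  row 19 [10011]: (NOT 0 XOR ((NOT 0 AND 0) AND (1 OR 0))) -> 1
  row 20 [10100]: (NOT 1 XOR ((NOT 0 AND 0) AND (0 OR 0))) -> 0
  row 21 [10101]: (NOT 1 XOR ((NOT 0 AND 0) AND (1 OR 0))) -> 0
  row 22 [10110]: (NOT 1 XOR ((NOT 0 AND 0) AND (0 OR 0))) -> 0
  row 23 [10111]: (NOT 1 XOR ((NOT 0 AND 0) AND (1 OR 0))) -> 0
  row 24 [11000]: (NOT 0 XOR ((NOT 1 AND 1) AND (0 OR 1))) -> 1
  row 25 [11001]: (NOT 0 XOR ((NOT 1 AND 1) AND (1 OR 1))) -> 1
  row 26 [11010]: (NOT 0 XOR ((NOT 1 AND 1) AND (0 OR 1))) -> 1
  row 27 [11011]: (NOT 0 XOR ((NOT 1 AND 1) AND (1 OR 1))) -> 1
  row 28 [11100]: (NOT 1 XOR ((NOT 1 AND 1) AND (0 OR 1))) -> 0
  row 29 [11101]: (NOT 1 XOR ((NOT 1 AND 1) AND (1 OR 1))) -> 0
  row 30 [11110]: (NOT 1 XOR ((NOT 1 AND 1) AND (0 OR 1))) -> 0
  row 31 [11111]: (NOT 1 XOR ((NOT 1 AND 1) AND (1 OR 1))) -> 0
Full result column, 8 rows per line (x1,x2 fixed per line; x3,x4,x5 runs 000..111 left to right):
  rows 0-7 [x1,x2=00]: 11110000  (ones: 4)
  rows 8-15 [x1,x2=01]: 11110000  (ones: 4)
  rows 16-23 [x1,x2=10]: 11110000  (ones: 4)
  rows 24-31 [x1,x2=11]: 11110000  (ones: 4)
Count of 1-rows = 4+4+4+4 = 16

16


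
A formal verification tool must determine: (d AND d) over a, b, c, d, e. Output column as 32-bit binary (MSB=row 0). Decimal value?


Formula: (d AND d) over a, b, c, d, e (32 rows)
Evaluate each row (bits = a,b,c,d,e, MSB first):
  row 0 [00000]: (0 AND 0) -> 0
  row 1 [00001]: (0 AND 0) -> 0
  row 2 [00010]: (1 AND 1) -> 1
  row 3 [00011]: (1 AND 1) -> 1
  row 4 [00100]: (0 AND 0) -> 0
  row 5 [00101]: (0 AND 0) -> 0
  row 6 [00110]: (1 AND 1) -> 1
  row 7 [00111]: (1 AND 1) -> 1
  row 8 [01000]: (0 AND 0) -> 0
  row 9 [01001]: (0 AND 0) -> 0
  row 10 [01010]: (1 AND 1) -> 1
  row 11 [01011]: (1 AND 1) -> 1
  row 12 [01100]: (0 AND 0) -> 0
  row 13 [01101]: (0 AND 0) -> 0
  row 14 [01110]: (1 AND 1) -> 1
  row 15 [01111]: (1 AND 1) -> 1
  row 16 [10000]: (0 AND 0) -> 0
  row 17 [10001]: (0 AND 0) -> 0
  row 18 [10010]: (1 AND 1) -> 1
  row 19 [10011]: (1 AND 1) -> 1
  row 20 [10100]: (0 AND 0) -> 0
  row 21 [10101]: (0 AND 0) -> 0
  row 22 [10110]: (1 AND 1) -> 1
  row 23 [10111]: (1 AND 1) -> 1
  row 24 [11000]: (0 AND 0) -> 0
  row 25 [11001]: (0 AND 0) -> 0
  row 26 [11010]: (1 AND 1) -> 1
  row 27 [11011]: (1 AND 1) -> 1
  row 28 [11100]: (0 AND 0) -> 0
  row 29 [11101]: (0 AND 0) -> 0
  row 30 [11110]: (1 AND 1) -> 1
  row 31 [11111]: (1 AND 1) -> 1
Full result column, 4 rows per line (a,b,c fixed per line; d,e runs 00..11 left to right):
  rows 0-3 [a,b,c=000]: 0011  = hex 3
  rows 4-7 [a,b,c=001]: 0011  = hex 3
  rows 8-11 [a,b,c=010]: 0011  = hex 3
  rows 12-15 [a,b,c=011]: 0011  = hex 3
  rows 16-19 [a,b,c=100]: 0011  = hex 3
  rows 20-23 [a,b,c=101]: 0011  = hex 3
  rows 24-27 [a,b,c=110]: 0011  = hex 3
  rows 28-31 [a,b,c=111]: 0011  = hex 3
Output column (row 0 .. row 31) = 00110011001100110011001100110011
Output column grouped in 4s = 0011 0011 0011 0011 0011 0011 0011 0011 = 0x33333333
Convert to decimal digit by digit (value = value*16 + digit):
  3 -> 3
  3*16 + 3 = 51
  51*16 + 3 = 819
  819*16 + 3 = 13107
  13107*16 + 3 = 209715
  209715*16 + 3 = 3355443
  3355443*16 + 3 = 53687091
  53687091*16 + 3 = 858993459
Decimal = 858993459

858993459


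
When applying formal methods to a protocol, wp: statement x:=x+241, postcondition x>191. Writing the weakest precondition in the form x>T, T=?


Formula: wp(x:=E, P) = P[E/x] (substitute E for x in postcondition)
Step 1: Postcondition: x>191
Step 2: Substitute x+241 for x: x+241>191
Step 3: Solve for x: x > 191-241 = -50

-50


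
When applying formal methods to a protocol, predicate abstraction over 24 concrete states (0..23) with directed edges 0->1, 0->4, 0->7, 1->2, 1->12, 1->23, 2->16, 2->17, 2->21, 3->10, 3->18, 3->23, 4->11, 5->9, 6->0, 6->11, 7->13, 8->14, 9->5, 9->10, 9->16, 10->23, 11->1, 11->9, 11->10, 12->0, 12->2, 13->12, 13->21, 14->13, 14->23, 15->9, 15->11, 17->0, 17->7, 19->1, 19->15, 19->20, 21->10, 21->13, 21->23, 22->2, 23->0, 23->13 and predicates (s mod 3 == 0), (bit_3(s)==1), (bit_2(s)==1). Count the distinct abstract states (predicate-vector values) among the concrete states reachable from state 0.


BFS from 0:
Concrete reachable: {0, 1, 2, 4, 5, 7, 9, 10, 11, 12, 13, 16, 17, 21, 23}
Abstract via predicates (s mod 3 == 0), (bit_3(s)==1), (bit_2(s)==1):
  (0,0,0) <- {1, 2, 16, 17}
  (0,0,1) <- {4, 5, 7, 23}
  (0,1,0) <- {10, 11}
  (0,1,1) <- {13}
  (1,0,0) <- {0}
  (1,0,1) <- {21}
  (1,1,0) <- {9}
  (1,1,1) <- {12}
Distinct abstract states = 8

8


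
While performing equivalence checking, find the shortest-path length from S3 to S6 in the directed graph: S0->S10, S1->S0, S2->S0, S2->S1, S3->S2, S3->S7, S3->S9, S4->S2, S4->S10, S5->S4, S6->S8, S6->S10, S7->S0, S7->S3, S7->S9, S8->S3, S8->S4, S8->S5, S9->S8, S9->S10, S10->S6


BFS layer-by-layer from S3:
  dist 0: {S3}
  dist 1: {S2, S7, S9}
  dist 2: {S0, S1, S8, S10}
  dist 3: {S4, S5, S6}
  -> S6 reached at distance 3
Shortest path length = 3

3


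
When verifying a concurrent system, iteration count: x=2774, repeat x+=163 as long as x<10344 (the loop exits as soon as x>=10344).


Step 1: x goes from 2774 toward 10344 by 163; the body runs while x<10344, so iterations = ceil((bound-start)/step)
Step 2: Distance=7570
Step 3: ceil(7570/163)=47

47


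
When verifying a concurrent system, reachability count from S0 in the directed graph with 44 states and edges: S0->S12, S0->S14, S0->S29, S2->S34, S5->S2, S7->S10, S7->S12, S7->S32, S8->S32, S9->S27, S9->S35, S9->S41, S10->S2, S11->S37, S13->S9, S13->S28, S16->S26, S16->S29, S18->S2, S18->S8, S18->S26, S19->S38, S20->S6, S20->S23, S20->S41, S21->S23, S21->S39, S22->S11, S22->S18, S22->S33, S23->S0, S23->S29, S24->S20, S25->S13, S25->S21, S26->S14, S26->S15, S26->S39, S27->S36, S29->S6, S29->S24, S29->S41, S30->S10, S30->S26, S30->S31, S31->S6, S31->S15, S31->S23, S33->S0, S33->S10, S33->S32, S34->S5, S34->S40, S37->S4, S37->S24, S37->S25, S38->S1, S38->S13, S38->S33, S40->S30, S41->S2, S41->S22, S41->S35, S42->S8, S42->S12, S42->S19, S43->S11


BFS from S0:
  layer 0: {S0}
  layer 1: {S12, S14, S29}
  layer 2: {S6, S24, S41}
  layer 3: {S2, S20, S22, S35}
  layer 4: {S11, S18, S23, S33, S34}
  layer 5: {S5, S8, S10, S26, S32, S37, S40}
  layer 6: {S4, S15, S25, S30, S39}
  layer 7: {S13, S21, S31}
  layer 8: {S9, S28}
  layer 9: {S27}
  layer 10: {S36}
Reachable set: {S0, S2, S4, S5, S6, S8, S9, S10, S11, S12, S13, S14, S15, S18, S20, S21, S22, S23, S24, S25, S26, S27, S28, S29, S30, S31, S32, S33, S34, S35, S36, S37, S39, S40, S41}
Count = 35

35


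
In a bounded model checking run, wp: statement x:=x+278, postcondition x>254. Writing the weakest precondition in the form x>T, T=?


Formula: wp(x:=E, P) = P[E/x] (substitute E for x in postcondition)
Step 1: Postcondition: x>254
Step 2: Substitute x+278 for x: x+278>254
Step 3: Solve for x: x > 254-278 = -24

-24


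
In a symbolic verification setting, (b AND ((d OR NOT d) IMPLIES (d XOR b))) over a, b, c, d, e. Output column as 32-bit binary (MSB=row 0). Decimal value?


Formula: (b AND ((d OR NOT d) IMPLIES (d XOR b))) over a, b, c, d, e (32 rows)
Evaluate each row (bits = a,b,c,d,e, MSB first):
  row 0 [00000]: (0 AND ((0 OR NOT 0) IMPLIES (0 XOR 0))) -> 0
  row 1 [00001]: (0 AND ((0 OR NOT 0) IMPLIES (0 XOR 0))) -> 0
  row 2 [00010]: (0 AND ((1 OR NOT 1) IMPLIES (1 XOR 0))) -> 0
  row 3 [00011]: (0 AND ((1 OR NOT 1) IMPLIES (1 XOR 0))) -> 0
  row 4 [00100]: (0 AND ((0 OR NOT 0) IMPLIES (0 XOR 0))) -> 0
  row 5 [00101]: (0 AND ((0 OR NOT 0) IMPLIES (0 XOR 0))) -> 0
  row 6 [00110]: (0 AND ((1 OR NOT 1) IMPLIES (1 XOR 0))) -> 0
  row 7 [00111]: (0 AND ((1 OR NOT 1) IMPLIES (1 XOR 0))) -> 0
  row 8 [01000]: (1 AND ((0 OR NOT 0) IMPLIES (0 XOR 1))) -> 1
  row 9 [01001]: (1 AND ((0 OR NOT 0) IMPLIES (0 XOR 1))) -> 1
  row 10 [01010]: (1 AND ((1 OR NOT 1) IMPLIES (1 XOR 1))) -> 0
  row 11 [01011]: (1 AND ((1 OR NOT 1) IMPLIES (1 XOR 1))) -> 0
  row 12 [01100]: (1 AND ((0 OR NOT 0) IMPLIES (0 XOR 1))) -> 1
  row 13 [01101]: (1 AND ((0 OR NOT 0) IMPLIES (0 XOR 1))) -> 1
  row 14 [01110]: (1 AND ((1 OR NOT 1) IMPLIES (1 XOR 1))) -> 0
  row 15 [01111]: (1 AND ((1 OR NOT 1) IMPLIES (1 XOR 1))) -> 0
  row 16 [10000]: (0 AND ((0 OR NOT 0) IMPLIES (0 XOR 0))) -> 0
  row 17 [10001]: (0 AND ((0 OR NOT 0) IMPLIES (0 XOR 0))) -> 0
  row 18 [10010]: (0 AND ((1 OR NOT 1) IMPLIES (1 XOR 0))) -> 0
  row 19 [10011]: (0 AND ((1 OR NOT 1) IMPLIES (1 XOR 0))) -> 0
  row 20 [10100]: (0 AND ((0 OR NOT 0) IMPLIES (0 XOR 0))) -> 0
  row 21 [10101]: (0 AND ((0 OR NOT 0) IMPLIES (0 XOR 0))) -> 0
  row 22 [10110]: (0 AND ((1 OR NOT 1) IMPLIES (1 XOR 0))) -> 0
  row 23 [10111]: (0 AND ((1 OR NOT 1) IMPLIES (1 XOR 0))) -> 0
  row 24 [11000]: (1 AND ((0 OR NOT 0) IMPLIES (0 XOR 1))) -> 1
  row 25 [11001]: (1 AND ((0 OR NOT 0) IMPLIES (0 XOR 1))) -> 1
  row 26 [11010]: (1 AND ((1 OR NOT 1) IMPLIES (1 XOR 1))) -> 0
  row 27 [11011]: (1 AND ((1 OR NOT 1) IMPLIES (1 XOR 1))) -> 0
  row 28 [11100]: (1 AND ((0 OR NOT 0) IMPLIES (0 XOR 1))) -> 1
  row 29 [11101]: (1 AND ((0 OR NOT 0) IMPLIES (0 XOR 1))) -> 1
  row 30 [11110]: (1 AND ((1 OR NOT 1) IMPLIES (1 XOR 1))) -> 0
  row 31 [11111]: (1 AND ((1 OR NOT 1) IMPLIES (1 XOR 1))) -> 0
Full result column, 4 rows per line (a,b,c fixed per line; d,e runs 00..11 left to right):
  rows 0-3 [a,b,c=000]: 0000  = hex 0
  rows 4-7 [a,b,c=001]: 0000  = hex 0
  rows 8-11 [a,b,c=010]: 1100  = hex C
  rows 12-15 [a,b,c=011]: 1100  = hex C
  rows 16-19 [a,b,c=100]: 0000  = hex 0
  rows 20-23 [a,b,c=101]: 0000  = hex 0
  rows 24-27 [a,b,c=110]: 1100  = hex C
  rows 28-31 [a,b,c=111]: 1100  = hex C
Output column (row 0 .. row 31) = 00000000110011000000000011001100
Output column grouped in 4s = 0000 0000 1100 1100 0000 0000 1100 1100 = 0x00CC00CC
Convert to decimal digit by digit (value = value*16 + digit):
  0 -> 0
  0*16 + 0 = 0
  0*16 + 12 (C) = 12
  12*16 + 12 (C) = 204
  204*16 + 0 = 3264
  3264*16 + 0 = 52224
  52224*16 + 12 (C) = 835596
  835596*16 + 12 (C) = 13369548
Decimal = 13369548

13369548
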